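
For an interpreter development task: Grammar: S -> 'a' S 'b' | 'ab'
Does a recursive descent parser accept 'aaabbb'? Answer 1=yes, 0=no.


Grammar accepts strings of the form a^n b^n (n >= 1)
Word: 'aaabbb'
Counting: 3 a's and 3 b's
Check: 3 == 3? Yes
Derivation (S -> aSb applied 2 time(s), then S -> ab): S => aSb => aaSbb => aaabbb
Accepted

1


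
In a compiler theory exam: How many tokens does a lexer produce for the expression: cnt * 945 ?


Scanning 'cnt * 945'
Token 1: 'cnt' -> identifier
Token 2: '*' -> operator
Token 3: '945' -> integer_literal
Total tokens: 3

3


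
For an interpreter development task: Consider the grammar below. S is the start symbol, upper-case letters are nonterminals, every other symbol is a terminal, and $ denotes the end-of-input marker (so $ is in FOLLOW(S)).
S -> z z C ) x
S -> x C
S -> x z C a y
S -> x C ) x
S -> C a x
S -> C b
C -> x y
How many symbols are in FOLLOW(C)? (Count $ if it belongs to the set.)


S is the start symbol and does not occur in any rule body, so FOLLOW(S) = {$}.
Examining every occurrence of C in a rule body:
  S -> z z C ) x : C is followed by terminal ')' -> add ')'
  S -> x C : C is at the right end -> add FOLLOW(S) = {$}
  S -> x z C a y : C is followed by terminal 'a' -> add 'a'
  S -> x C ) x : C is followed by terminal ')' -> add ')' (already in the set)
  S -> C a x : C is followed by terminal 'a' -> add 'a' (already in the set)
  S -> C b : C is followed by terminal 'b' -> add 'b'
  C -> x y : C does not occur in the body -> contributes nothing
FOLLOW(C) = {), a, b, $}
Count: 4

4


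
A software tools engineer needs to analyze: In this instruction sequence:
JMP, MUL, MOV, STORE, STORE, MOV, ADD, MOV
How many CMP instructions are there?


Scanning instruction sequence for CMP:
  Position 1: JMP
  Position 2: MUL
  Position 3: MOV
  Position 4: STORE
  Position 5: STORE
  Position 6: MOV
  Position 7: ADD
  Position 8: MOV
Matches at positions: []
Total CMP count: 0

0


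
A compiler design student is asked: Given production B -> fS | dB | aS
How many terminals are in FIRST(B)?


Production: B -> fS | dB | aS
Examining each alternative for leading terminals:
  B -> fS : first terminal = 'f'
  B -> dB : first terminal = 'd'
  B -> aS : first terminal = 'a'
FIRST(B) = {a, d, f}
Count: 3

3


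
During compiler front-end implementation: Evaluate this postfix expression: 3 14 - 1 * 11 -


Processing tokens left to right:
Push 3, Push 14
Pop 3 and 14, compute 3 - 14 = -11, push -11
Push 1
Pop -11 and 1, compute -11 * 1 = -11, push -11
Push 11
Pop -11 and 11, compute -11 - 11 = -22, push -22
Stack result: -22

-22


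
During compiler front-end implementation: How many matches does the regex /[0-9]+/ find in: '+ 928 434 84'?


Pattern: /[0-9]+/ (int literals)
Input: '+ 928 434 84'
Scanning for matches:
  Match 1: '928'
  Match 2: '434'
  Match 3: '84'
Total matches: 3

3


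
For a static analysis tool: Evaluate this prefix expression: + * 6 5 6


Parsing prefix expression: + * 6 5 6
Step 1: Innermost operation '* 6 5'
  6 * 5 = 30
Step 2: Outer operation '+ [30] 6'
  30 + 6 = 36

36


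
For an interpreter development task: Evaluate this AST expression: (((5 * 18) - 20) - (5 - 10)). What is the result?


Expression: (((5 * 18) - 20) - (5 - 10))
Evaluating step by step:
  5 * 18 = 90
  90 - 20 = 70
  5 - 10 = -5
  70 - -5 = 75
Result: 75

75


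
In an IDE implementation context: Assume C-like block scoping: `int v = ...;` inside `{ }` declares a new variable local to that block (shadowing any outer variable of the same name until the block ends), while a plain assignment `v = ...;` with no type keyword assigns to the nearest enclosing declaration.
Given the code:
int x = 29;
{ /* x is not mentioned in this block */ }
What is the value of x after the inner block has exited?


Analyzing scoping rules:
Outer scope: declares x = 29
Inner block: x is neither redeclared nor assigned -> unchanged
After the block -> 29
Result: 29

29


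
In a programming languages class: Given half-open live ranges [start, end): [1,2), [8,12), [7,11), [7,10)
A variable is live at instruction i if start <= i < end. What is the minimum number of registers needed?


Live ranges:
  Var0: [1, 2)
  Var1: [8, 12)
  Var2: [7, 11)
  Var3: [7, 10)
Sweep-line events (position, delta, active):
  pos=1 start -> active=1
  pos=2 end -> active=0
  pos=7 start -> active=1
  pos=7 start -> active=2
  pos=8 start -> active=3
  pos=10 end -> active=2
  pos=11 end -> active=1
  pos=12 end -> active=0
Maximum simultaneous active: 3
Minimum registers needed: 3

3


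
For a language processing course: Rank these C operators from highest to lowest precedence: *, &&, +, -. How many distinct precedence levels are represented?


Looking up precedence for each operator:
  * -> precedence 6
  && -> precedence 2
  + -> precedence 5
  - -> precedence 5
Sorted highest to lowest: *, +, -, &&
Distinct precedence values: [6, 5, 2]
Number of distinct levels: 3

3


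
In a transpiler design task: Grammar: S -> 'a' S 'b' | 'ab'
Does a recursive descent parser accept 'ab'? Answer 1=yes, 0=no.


Grammar accepts strings of the form a^n b^n (n >= 1)
Word: 'ab'
Counting: 1 a's and 1 b's
Check: 1 == 1? Yes
Derivation (S -> aSb applied 0 time(s), then S -> ab): S => ab
Accepted

1


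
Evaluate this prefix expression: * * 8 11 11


Parsing prefix expression: * * 8 11 11
Step 1: Innermost operation '* 8 11'
  8 * 11 = 88
Step 2: Outer operation '* [88] 11'
  88 * 11 = 968

968


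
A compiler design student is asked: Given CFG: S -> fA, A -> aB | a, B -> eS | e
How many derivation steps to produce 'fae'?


Grammar: S -> fA, A -> aB | a, B -> eS | e
Deriving 'fae':
Step 1: S -> fA => fA
Step 2: A -> aB => faB
Step 3: B -> e => fae
Total derivation steps: 3

3


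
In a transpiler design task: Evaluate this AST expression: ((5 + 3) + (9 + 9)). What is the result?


Expression: ((5 + 3) + (9 + 9))
Evaluating step by step:
  5 + 3 = 8
  9 + 9 = 18
  8 + 18 = 26
Result: 26

26


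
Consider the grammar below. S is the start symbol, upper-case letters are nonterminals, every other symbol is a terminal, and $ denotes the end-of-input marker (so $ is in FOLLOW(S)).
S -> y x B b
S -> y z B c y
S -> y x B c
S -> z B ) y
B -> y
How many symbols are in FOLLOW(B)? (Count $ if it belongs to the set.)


S is the start symbol and does not occur in any rule body, so FOLLOW(S) = {$}.
Examining every occurrence of B in a rule body:
  S -> y x B b : B is followed by terminal 'b' -> add 'b'
  S -> y z B c y : B is followed by terminal 'c' -> add 'c'
  S -> y x B c : B is followed by terminal 'c' -> add 'c' (already in the set)
  S -> z B ) y : B is followed by terminal ')' -> add ')'
  B -> y : B does not occur in the body -> contributes nothing
FOLLOW(B) = {), b, c}
Count: 3

3


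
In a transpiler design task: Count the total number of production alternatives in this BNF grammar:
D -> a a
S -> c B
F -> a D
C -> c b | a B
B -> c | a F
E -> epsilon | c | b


Counting alternatives per rule:
  D: 1 alternative(s)
  S: 1 alternative(s)
  F: 1 alternative(s)
  C: 2 alternative(s)
  B: 2 alternative(s)
  E: 3 alternative(s)
Sum: 1 + 1 + 1 + 2 + 2 + 3 = 10

10


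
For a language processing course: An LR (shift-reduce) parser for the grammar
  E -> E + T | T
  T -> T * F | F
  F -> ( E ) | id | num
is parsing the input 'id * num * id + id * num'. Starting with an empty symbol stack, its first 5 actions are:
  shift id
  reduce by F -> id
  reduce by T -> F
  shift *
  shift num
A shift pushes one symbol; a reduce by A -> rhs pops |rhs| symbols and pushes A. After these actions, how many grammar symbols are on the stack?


Tracking the symbol stack through each action:
  Action 1: shift 'id' : push -> stack = [id] (size 1)
  Action 2: reduce by F -> id : pop 1, push F -> stack = [F] (size 1)
  Action 3: reduce by T -> F : pop 1, push T -> stack = [T] (size 1)
  Action 4: shift '*' : push -> stack = [T, *] (size 2)
  Action 5: shift 'num' : push -> stack = [T, *, num] (size 3)
Final stack size: 3

3


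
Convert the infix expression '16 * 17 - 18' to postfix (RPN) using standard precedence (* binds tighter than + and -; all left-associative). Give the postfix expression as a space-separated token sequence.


Applying the shunting-yard algorithm:
  Operand 16 -> output
  Push '*' onto operator stack -> op-stack: [*]
  Operand 17 -> output
  See '-' (prec 1); top '*' (prec 2) >= it -> pop '*' to output
  Push '-' onto operator stack -> op-stack: [-]
  Operand 18 -> output
  End of input: pop '-' to output
Postfix result: 16 17 * 18 -

16 17 * 18 -


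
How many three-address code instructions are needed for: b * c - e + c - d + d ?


Expression: b * c - e + c - d + d
Generating three-address code (respecting * over +/- precedence):
  Instruction 1: t1 = b * c
  Instruction 2: t2 = t1 - e
  Instruction 3: t3 = t2 + c
  Instruction 4: t4 = t3 - d
  Instruction 5: t5 = t4 + d
Total instructions: 5

5


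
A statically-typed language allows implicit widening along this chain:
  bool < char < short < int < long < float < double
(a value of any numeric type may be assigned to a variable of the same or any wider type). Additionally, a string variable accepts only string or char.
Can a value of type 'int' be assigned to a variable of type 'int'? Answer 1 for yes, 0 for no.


Target variable type: int
Source value type: int
Numeric ranks: int=3, int=3
Widening allowed iff rank(source) <= rank(target): 3 <= 3? Yes
Result: 1

1


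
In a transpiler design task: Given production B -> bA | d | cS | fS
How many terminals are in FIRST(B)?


Production: B -> bA | d | cS | fS
Examining each alternative for leading terminals:
  B -> bA : first terminal = 'b'
  B -> d : first terminal = 'd'
  B -> cS : first terminal = 'c'
  B -> fS : first terminal = 'f'
FIRST(B) = {b, c, d, f}
Count: 4

4


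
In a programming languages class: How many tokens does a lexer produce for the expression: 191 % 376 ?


Scanning '191 % 376'
Token 1: '191' -> integer_literal
Token 2: '%' -> operator
Token 3: '376' -> integer_literal
Total tokens: 3

3


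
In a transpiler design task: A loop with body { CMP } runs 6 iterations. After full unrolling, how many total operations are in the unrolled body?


Loop body operations: CMP (1 op per iteration)
Unrolling 6 iterations:
  Iteration 1: CMP (1 ops)
  Iteration 2: CMP (1 ops)
  Iteration 3: CMP (1 ops)
  Iteration 4: CMP (1 ops)
  Iteration 5: CMP (1 ops)
  Iteration 6: CMP (1 ops)
Total: 6 iterations * 1 ops/iter = 6 operations

6


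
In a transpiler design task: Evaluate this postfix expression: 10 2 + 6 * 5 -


Processing tokens left to right:
Push 10, Push 2
Pop 10 and 2, compute 10 + 2 = 12, push 12
Push 6
Pop 12 and 6, compute 12 * 6 = 72, push 72
Push 5
Pop 72 and 5, compute 72 - 5 = 67, push 67
Stack result: 67

67


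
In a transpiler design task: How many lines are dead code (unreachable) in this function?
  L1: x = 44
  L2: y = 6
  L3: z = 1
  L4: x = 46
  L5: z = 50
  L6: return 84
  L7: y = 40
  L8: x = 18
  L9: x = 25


Analyzing control flow:
  L1: reachable (before return)
  L2: reachable (before return)
  L3: reachable (before return)
  L4: reachable (before return)
  L5: reachable (before return)
  L6: reachable (return statement)
  L7: DEAD (after return at L6)
  L8: DEAD (after return at L6)
  L9: DEAD (after return at L6)
Return at L6, total lines = 9
Dead lines: L7 through L9
Count: 3

3


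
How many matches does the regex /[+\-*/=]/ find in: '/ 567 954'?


Pattern: /[+\-*/=]/ (operators)
Input: '/ 567 954'
Scanning for matches:
  Match 1: '/'
Total matches: 1

1


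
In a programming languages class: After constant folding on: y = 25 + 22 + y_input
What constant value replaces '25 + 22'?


Identifying constant sub-expression:
  Original: y = 25 + 22 + y_input
  25 and 22 are both compile-time constants
  Evaluating: 25 + 22 = 47
  After folding: y = 47 + y_input

47


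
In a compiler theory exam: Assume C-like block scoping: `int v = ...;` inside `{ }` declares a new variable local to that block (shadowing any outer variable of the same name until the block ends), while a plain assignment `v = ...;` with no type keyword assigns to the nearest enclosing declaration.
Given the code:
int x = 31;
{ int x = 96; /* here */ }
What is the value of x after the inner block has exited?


Analyzing scoping rules:
Outer scope: declares x = 31
Inner block: 'int x = 96;' declares a NEW x that shadows the outer one
When the block exits the inner x goes out of scope; the outer x was never modified -> 31
Result: 31

31


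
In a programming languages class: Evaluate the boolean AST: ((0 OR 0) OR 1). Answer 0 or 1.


Step 1: Evaluate inner node
  0 OR 0 = 0
Step 2: Evaluate root node
  0 OR 1 = 1

1


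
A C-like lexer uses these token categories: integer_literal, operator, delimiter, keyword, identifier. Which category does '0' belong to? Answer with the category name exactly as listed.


Token: '0'
Checking categories:
  identifier: no
  integer_literal: YES
  operator: no
  keyword: no
  delimiter: no
Category: integer_literal

integer_literal


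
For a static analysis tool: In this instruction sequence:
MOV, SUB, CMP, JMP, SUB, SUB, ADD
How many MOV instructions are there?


Scanning instruction sequence for MOV:
  Position 1: MOV <- MATCH
  Position 2: SUB
  Position 3: CMP
  Position 4: JMP
  Position 5: SUB
  Position 6: SUB
  Position 7: ADD
Matches at positions: [1]
Total MOV count: 1

1


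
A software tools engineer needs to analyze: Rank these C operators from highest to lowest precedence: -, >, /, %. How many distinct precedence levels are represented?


Looking up precedence for each operator:
  - -> precedence 5
  > -> precedence 4
  / -> precedence 6
  % -> precedence 6
Sorted highest to lowest: /, %, -, >
Distinct precedence values: [6, 5, 4]
Number of distinct levels: 3

3


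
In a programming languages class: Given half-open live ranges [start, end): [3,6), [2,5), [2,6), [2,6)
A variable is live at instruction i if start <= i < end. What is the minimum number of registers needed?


Live ranges:
  Var0: [3, 6)
  Var1: [2, 5)
  Var2: [2, 6)
  Var3: [2, 6)
Sweep-line events (position, delta, active):
  pos=2 start -> active=1
  pos=2 start -> active=2
  pos=2 start -> active=3
  pos=3 start -> active=4
  pos=5 end -> active=3
  pos=6 end -> active=2
  pos=6 end -> active=1
  pos=6 end -> active=0
Maximum simultaneous active: 4
Minimum registers needed: 4

4


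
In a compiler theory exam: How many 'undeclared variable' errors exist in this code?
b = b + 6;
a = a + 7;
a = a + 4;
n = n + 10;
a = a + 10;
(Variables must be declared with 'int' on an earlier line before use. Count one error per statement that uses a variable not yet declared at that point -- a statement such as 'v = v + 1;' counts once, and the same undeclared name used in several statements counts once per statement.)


Scanning code line by line:
  Line 1: use 'b' -> ERROR (undeclared)
  Line 2: use 'a' -> ERROR (undeclared)
  Line 3: use 'a' -> ERROR (undeclared)
  Line 4: use 'n' -> ERROR (undeclared)
  Line 5: use 'a' -> ERROR (undeclared)
Total undeclared variable errors: 5

5


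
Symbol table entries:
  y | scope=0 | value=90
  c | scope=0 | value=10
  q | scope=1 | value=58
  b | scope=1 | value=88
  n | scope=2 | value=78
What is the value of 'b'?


Searching symbol table for 'b':
  y | scope=0 | value=90
  c | scope=0 | value=10
  q | scope=1 | value=58
  b | scope=1 | value=88 <- MATCH
  n | scope=2 | value=78
Found 'b' at scope 1 with value 88

88


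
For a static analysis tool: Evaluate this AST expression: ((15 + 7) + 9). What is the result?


Expression: ((15 + 7) + 9)
Evaluating step by step:
  15 + 7 = 22
  22 + 9 = 31
Result: 31

31


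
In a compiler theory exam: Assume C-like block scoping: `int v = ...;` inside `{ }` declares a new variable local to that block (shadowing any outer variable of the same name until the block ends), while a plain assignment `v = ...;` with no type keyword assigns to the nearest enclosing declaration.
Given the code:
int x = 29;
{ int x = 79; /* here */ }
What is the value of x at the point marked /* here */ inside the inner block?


Analyzing scoping rules:
Outer scope: declares x = 29
Inner block: 'int x = 79;' declares a NEW x that shadows the outer one
Inside the block the inner declaration is in scope -> 79
Result: 79

79


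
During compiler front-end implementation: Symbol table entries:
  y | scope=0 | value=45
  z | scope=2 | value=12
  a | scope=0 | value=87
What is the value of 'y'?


Searching symbol table for 'y':
  y | scope=0 | value=45 <- MATCH
  z | scope=2 | value=12
  a | scope=0 | value=87
Found 'y' at scope 0 with value 45

45


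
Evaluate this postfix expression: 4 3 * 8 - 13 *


Processing tokens left to right:
Push 4, Push 3
Pop 4 and 3, compute 4 * 3 = 12, push 12
Push 8
Pop 12 and 8, compute 12 - 8 = 4, push 4
Push 13
Pop 4 and 13, compute 4 * 13 = 52, push 52
Stack result: 52

52


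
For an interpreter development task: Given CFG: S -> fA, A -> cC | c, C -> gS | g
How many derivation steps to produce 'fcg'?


Grammar: S -> fA, A -> cC | c, C -> gS | g
Deriving 'fcg':
Step 1: S -> fA => fA
Step 2: A -> cC => fcC
Step 3: C -> g => fcg
Total derivation steps: 3

3


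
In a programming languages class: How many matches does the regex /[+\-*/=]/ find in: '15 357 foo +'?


Pattern: /[+\-*/=]/ (operators)
Input: '15 357 foo +'
Scanning for matches:
  Match 1: '+'
Total matches: 1

1


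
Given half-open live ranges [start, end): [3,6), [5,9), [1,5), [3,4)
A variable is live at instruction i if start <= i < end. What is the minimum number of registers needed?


Live ranges:
  Var0: [3, 6)
  Var1: [5, 9)
  Var2: [1, 5)
  Var3: [3, 4)
Sweep-line events (position, delta, active):
  pos=1 start -> active=1
  pos=3 start -> active=2
  pos=3 start -> active=3
  pos=4 end -> active=2
  pos=5 end -> active=1
  pos=5 start -> active=2
  pos=6 end -> active=1
  pos=9 end -> active=0
Maximum simultaneous active: 3
Minimum registers needed: 3

3


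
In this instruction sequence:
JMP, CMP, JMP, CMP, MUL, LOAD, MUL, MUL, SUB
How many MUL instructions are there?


Scanning instruction sequence for MUL:
  Position 1: JMP
  Position 2: CMP
  Position 3: JMP
  Position 4: CMP
  Position 5: MUL <- MATCH
  Position 6: LOAD
  Position 7: MUL <- MATCH
  Position 8: MUL <- MATCH
  Position 9: SUB
Matches at positions: [5, 7, 8]
Total MUL count: 3

3


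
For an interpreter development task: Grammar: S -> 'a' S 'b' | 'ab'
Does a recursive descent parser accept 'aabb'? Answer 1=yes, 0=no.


Grammar accepts strings of the form a^n b^n (n >= 1)
Word: 'aabb'
Counting: 2 a's and 2 b's
Check: 2 == 2? Yes
Derivation (S -> aSb applied 1 time(s), then S -> ab): S => aSb => aabb
Accepted

1


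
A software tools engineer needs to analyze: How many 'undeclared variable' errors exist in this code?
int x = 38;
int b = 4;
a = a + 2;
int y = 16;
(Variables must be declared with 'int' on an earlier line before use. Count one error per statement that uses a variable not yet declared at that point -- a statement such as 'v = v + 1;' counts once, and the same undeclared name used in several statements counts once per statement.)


Scanning code line by line:
  Line 1: declare 'x' -> declared = ['x']
  Line 2: declare 'b' -> declared = ['b', 'x']
  Line 3: use 'a' -> ERROR (undeclared)
  Line 4: declare 'y' -> declared = ['b', 'x', 'y']
Total undeclared variable errors: 1

1


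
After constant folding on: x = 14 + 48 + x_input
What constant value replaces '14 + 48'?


Identifying constant sub-expression:
  Original: x = 14 + 48 + x_input
  14 and 48 are both compile-time constants
  Evaluating: 14 + 48 = 62
  After folding: x = 62 + x_input

62


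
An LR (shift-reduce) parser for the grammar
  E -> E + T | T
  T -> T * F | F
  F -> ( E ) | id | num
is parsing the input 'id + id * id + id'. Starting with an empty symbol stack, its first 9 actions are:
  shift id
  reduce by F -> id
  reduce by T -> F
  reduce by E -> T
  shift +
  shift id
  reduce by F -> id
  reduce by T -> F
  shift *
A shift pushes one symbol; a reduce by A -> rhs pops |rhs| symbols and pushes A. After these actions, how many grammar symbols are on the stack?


Tracking the symbol stack through each action:
  Action 1: shift 'id' : push -> stack = [id] (size 1)
  Action 2: reduce by F -> id : pop 1, push F -> stack = [F] (size 1)
  Action 3: reduce by T -> F : pop 1, push T -> stack = [T] (size 1)
  Action 4: reduce by E -> T : pop 1, push E -> stack = [E] (size 1)
  Action 5: shift '+' : push -> stack = [E, +] (size 2)
  Action 6: shift 'id' : push -> stack = [E, +, id] (size 3)
  Action 7: reduce by F -> id : pop 1, push F -> stack = [E, +, F] (size 3)
  Action 8: reduce by T -> F : pop 1, push T -> stack = [E, +, T] (size 3)
  Action 9: shift '*' : push -> stack = [E, +, T, *] (size 4)
Final stack size: 4

4


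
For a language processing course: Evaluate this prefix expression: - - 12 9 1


Parsing prefix expression: - - 12 9 1
Step 1: Innermost operation '- 12 9'
  12 - 9 = 3
Step 2: Outer operation '- [3] 1'
  3 - 1 = 2

2


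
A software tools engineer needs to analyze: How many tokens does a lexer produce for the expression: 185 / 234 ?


Scanning '185 / 234'
Token 1: '185' -> integer_literal
Token 2: '/' -> operator
Token 3: '234' -> integer_literal
Total tokens: 3

3


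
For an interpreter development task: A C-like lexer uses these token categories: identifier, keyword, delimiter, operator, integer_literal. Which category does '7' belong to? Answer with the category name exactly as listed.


Token: '7'
Checking categories:
  identifier: no
  integer_literal: YES
  operator: no
  keyword: no
  delimiter: no
Category: integer_literal

integer_literal


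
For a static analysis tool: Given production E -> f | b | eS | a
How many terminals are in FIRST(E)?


Production: E -> f | b | eS | a
Examining each alternative for leading terminals:
  E -> f : first terminal = 'f'
  E -> b : first terminal = 'b'
  E -> eS : first terminal = 'e'
  E -> a : first terminal = 'a'
FIRST(E) = {a, b, e, f}
Count: 4

4


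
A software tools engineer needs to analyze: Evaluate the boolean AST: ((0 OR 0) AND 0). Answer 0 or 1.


Step 1: Evaluate inner node
  0 OR 0 = 0
Step 2: Evaluate root node
  0 AND 0 = 0

0


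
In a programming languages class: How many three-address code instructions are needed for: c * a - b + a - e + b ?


Expression: c * a - b + a - e + b
Generating three-address code (respecting * over +/- precedence):
  Instruction 1: t1 = c * a
  Instruction 2: t2 = t1 - b
  Instruction 3: t3 = t2 + a
  Instruction 4: t4 = t3 - e
  Instruction 5: t5 = t4 + b
Total instructions: 5

5


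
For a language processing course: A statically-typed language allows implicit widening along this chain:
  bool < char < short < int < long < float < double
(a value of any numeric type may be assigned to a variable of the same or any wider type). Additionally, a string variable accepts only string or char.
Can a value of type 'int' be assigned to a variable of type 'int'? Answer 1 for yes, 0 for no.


Target variable type: int
Source value type: int
Numeric ranks: int=3, int=3
Widening allowed iff rank(source) <= rank(target): 3 <= 3? Yes
Result: 1

1


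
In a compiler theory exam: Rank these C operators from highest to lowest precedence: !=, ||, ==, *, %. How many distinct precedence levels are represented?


Looking up precedence for each operator:
  != -> precedence 3
  || -> precedence 1
  == -> precedence 3
  * -> precedence 6
  % -> precedence 6
Sorted highest to lowest: *, %, !=, ==, ||
Distinct precedence values: [6, 3, 1]
Number of distinct levels: 3

3


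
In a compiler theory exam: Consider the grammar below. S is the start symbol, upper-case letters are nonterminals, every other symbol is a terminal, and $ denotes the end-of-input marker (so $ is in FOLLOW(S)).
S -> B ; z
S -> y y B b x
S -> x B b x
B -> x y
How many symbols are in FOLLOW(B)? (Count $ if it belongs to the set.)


S is the start symbol and does not occur in any rule body, so FOLLOW(S) = {$}.
Examining every occurrence of B in a rule body:
  S -> B ; z : B is followed by terminal ';' -> add ';'
  S -> y y B b x : B is followed by terminal 'b' -> add 'b'
  S -> x B b x : B is followed by terminal 'b' -> add 'b' (already in the set)
  B -> x y : B does not occur in the body -> contributes nothing
FOLLOW(B) = {;, b}
Count: 2

2


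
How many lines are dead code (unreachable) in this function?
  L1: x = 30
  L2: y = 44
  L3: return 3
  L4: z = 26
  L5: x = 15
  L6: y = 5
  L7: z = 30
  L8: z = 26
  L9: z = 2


Analyzing control flow:
  L1: reachable (before return)
  L2: reachable (before return)
  L3: reachable (return statement)
  L4: DEAD (after return at L3)
  L5: DEAD (after return at L3)
  L6: DEAD (after return at L3)
  L7: DEAD (after return at L3)
  L8: DEAD (after return at L3)
  L9: DEAD (after return at L3)
Return at L3, total lines = 9
Dead lines: L4 through L9
Count: 6

6


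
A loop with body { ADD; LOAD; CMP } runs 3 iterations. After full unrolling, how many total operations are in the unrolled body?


Loop body operations: ADD, LOAD, CMP (3 ops per iteration)
Unrolling 3 iterations:
  Iteration 1: ADD, LOAD, CMP (3 ops)
  Iteration 2: ADD, LOAD, CMP (3 ops)
  Iteration 3: ADD, LOAD, CMP (3 ops)
Total: 3 iterations * 3 ops/iter = 9 operations

9


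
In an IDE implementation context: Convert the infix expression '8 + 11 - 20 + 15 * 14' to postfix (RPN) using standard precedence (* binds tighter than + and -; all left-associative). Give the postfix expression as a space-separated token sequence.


Applying the shunting-yard algorithm:
  Operand 8 -> output
  Push '+' onto operator stack -> op-stack: [+]
  Operand 11 -> output
  See '-' (prec 1); top '+' (prec 1) >= it -> pop '+' to output
  Push '-' onto operator stack -> op-stack: [-]
  Operand 20 -> output
  See '+' (prec 1); top '-' (prec 1) >= it -> pop '-' to output
  Push '+' onto operator stack -> op-stack: [+]
  Operand 15 -> output
  Push '*' onto operator stack -> op-stack: [+, *]
  Operand 14 -> output
  End of input: pop '*' to output
  End of input: pop '+' to output
Postfix result: 8 11 + 20 - 15 14 * +

8 11 + 20 - 15 14 * +


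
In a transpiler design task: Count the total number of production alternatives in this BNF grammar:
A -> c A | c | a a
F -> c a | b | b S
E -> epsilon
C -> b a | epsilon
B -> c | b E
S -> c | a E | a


Counting alternatives per rule:
  A: 3 alternative(s)
  F: 3 alternative(s)
  E: 1 alternative(s)
  C: 2 alternative(s)
  B: 2 alternative(s)
  S: 3 alternative(s)
Sum: 3 + 3 + 1 + 2 + 2 + 3 = 14

14


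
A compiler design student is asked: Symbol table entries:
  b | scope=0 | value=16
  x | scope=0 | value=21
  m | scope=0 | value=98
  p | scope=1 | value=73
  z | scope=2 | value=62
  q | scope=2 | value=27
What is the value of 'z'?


Searching symbol table for 'z':
  b | scope=0 | value=16
  x | scope=0 | value=21
  m | scope=0 | value=98
  p | scope=1 | value=73
  z | scope=2 | value=62 <- MATCH
  q | scope=2 | value=27
Found 'z' at scope 2 with value 62

62


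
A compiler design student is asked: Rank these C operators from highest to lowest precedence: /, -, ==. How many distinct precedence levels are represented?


Looking up precedence for each operator:
  / -> precedence 6
  - -> precedence 5
  == -> precedence 3
Sorted highest to lowest: /, -, ==
Distinct precedence values: [6, 5, 3]
Number of distinct levels: 3

3


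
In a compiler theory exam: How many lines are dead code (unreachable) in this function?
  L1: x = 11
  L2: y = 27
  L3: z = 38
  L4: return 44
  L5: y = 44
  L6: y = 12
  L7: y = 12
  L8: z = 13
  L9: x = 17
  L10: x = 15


Analyzing control flow:
  L1: reachable (before return)
  L2: reachable (before return)
  L3: reachable (before return)
  L4: reachable (return statement)
  L5: DEAD (after return at L4)
  L6: DEAD (after return at L4)
  L7: DEAD (after return at L4)
  L8: DEAD (after return at L4)
  L9: DEAD (after return at L4)
  L10: DEAD (after return at L4)
Return at L4, total lines = 10
Dead lines: L5 through L10
Count: 6

6


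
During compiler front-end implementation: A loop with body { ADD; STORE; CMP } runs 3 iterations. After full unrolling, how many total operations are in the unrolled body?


Loop body operations: ADD, STORE, CMP (3 ops per iteration)
Unrolling 3 iterations:
  Iteration 1: ADD, STORE, CMP (3 ops)
  Iteration 2: ADD, STORE, CMP (3 ops)
  Iteration 3: ADD, STORE, CMP (3 ops)
Total: 3 iterations * 3 ops/iter = 9 operations

9


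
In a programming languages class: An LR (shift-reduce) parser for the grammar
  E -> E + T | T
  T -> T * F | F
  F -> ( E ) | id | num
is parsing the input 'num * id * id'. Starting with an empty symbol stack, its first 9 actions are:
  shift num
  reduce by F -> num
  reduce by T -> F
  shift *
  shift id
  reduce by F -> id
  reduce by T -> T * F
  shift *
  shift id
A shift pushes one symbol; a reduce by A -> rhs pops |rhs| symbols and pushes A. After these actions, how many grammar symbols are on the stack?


Tracking the symbol stack through each action:
  Action 1: shift 'num' : push -> stack = [num] (size 1)
  Action 2: reduce by F -> num : pop 1, push F -> stack = [F] (size 1)
  Action 3: reduce by T -> F : pop 1, push T -> stack = [T] (size 1)
  Action 4: shift '*' : push -> stack = [T, *] (size 2)
  Action 5: shift 'id' : push -> stack = [T, *, id] (size 3)
  Action 6: reduce by F -> id : pop 1, push F -> stack = [T, *, F] (size 3)
  Action 7: reduce by T -> T * F : pop 3, push T -> stack = [T] (size 1)
  Action 8: shift '*' : push -> stack = [T, *] (size 2)
  Action 9: shift 'id' : push -> stack = [T, *, id] (size 3)
Final stack size: 3

3


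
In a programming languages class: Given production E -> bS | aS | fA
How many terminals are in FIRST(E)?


Production: E -> bS | aS | fA
Examining each alternative for leading terminals:
  E -> bS : first terminal = 'b'
  E -> aS : first terminal = 'a'
  E -> fA : first terminal = 'f'
FIRST(E) = {a, b, f}
Count: 3

3


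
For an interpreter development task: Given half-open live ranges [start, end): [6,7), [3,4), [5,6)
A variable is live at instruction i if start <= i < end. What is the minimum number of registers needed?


Live ranges:
  Var0: [6, 7)
  Var1: [3, 4)
  Var2: [5, 6)
Sweep-line events (position, delta, active):
  pos=3 start -> active=1
  pos=4 end -> active=0
  pos=5 start -> active=1
  pos=6 end -> active=0
  pos=6 start -> active=1
  pos=7 end -> active=0
Maximum simultaneous active: 1
Minimum registers needed: 1

1


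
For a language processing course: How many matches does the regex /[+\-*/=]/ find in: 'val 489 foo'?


Pattern: /[+\-*/=]/ (operators)
Input: 'val 489 foo'
Scanning for matches:
Total matches: 0

0


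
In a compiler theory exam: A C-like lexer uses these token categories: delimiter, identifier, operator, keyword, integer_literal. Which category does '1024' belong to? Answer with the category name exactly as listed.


Token: '1024'
Checking categories:
  identifier: no
  integer_literal: YES
  operator: no
  keyword: no
  delimiter: no
Category: integer_literal

integer_literal


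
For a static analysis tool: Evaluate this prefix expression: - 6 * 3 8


Parsing prefix expression: - 6 * 3 8
Step 1: Innermost operation '* 3 8'
  3 * 8 = 24
Step 2: Outer operation '- 6 [24]'
  6 - 24 = -18

-18


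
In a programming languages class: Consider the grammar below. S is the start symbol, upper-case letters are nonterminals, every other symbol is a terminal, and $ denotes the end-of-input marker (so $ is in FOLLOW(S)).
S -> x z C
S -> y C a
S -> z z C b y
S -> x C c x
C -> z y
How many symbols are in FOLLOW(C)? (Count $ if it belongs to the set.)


S is the start symbol and does not occur in any rule body, so FOLLOW(S) = {$}.
Examining every occurrence of C in a rule body:
  S -> x z C : C is at the right end -> add FOLLOW(S) = {$}
  S -> y C a : C is followed by terminal 'a' -> add 'a'
  S -> z z C b y : C is followed by terminal 'b' -> add 'b'
  S -> x C c x : C is followed by terminal 'c' -> add 'c'
  C -> z y : C does not occur in the body -> contributes nothing
FOLLOW(C) = {a, b, c, $}
Count: 4

4


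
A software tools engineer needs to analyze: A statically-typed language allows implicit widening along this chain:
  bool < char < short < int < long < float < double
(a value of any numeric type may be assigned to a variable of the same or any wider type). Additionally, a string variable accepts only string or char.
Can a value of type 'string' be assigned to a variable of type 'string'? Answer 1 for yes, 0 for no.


Target variable type: string
Source value type: string
Rule: string accepts only {string, char}
  source 'string' in {string, char}? Yes
Result: 1

1


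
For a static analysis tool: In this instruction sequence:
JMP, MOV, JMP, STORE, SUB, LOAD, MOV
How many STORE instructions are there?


Scanning instruction sequence for STORE:
  Position 1: JMP
  Position 2: MOV
  Position 3: JMP
  Position 4: STORE <- MATCH
  Position 5: SUB
  Position 6: LOAD
  Position 7: MOV
Matches at positions: [4]
Total STORE count: 1

1


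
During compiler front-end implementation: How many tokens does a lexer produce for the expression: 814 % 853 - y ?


Scanning '814 % 853 - y'
Token 1: '814' -> integer_literal
Token 2: '%' -> operator
Token 3: '853' -> integer_literal
Token 4: '-' -> operator
Token 5: 'y' -> identifier
Total tokens: 5

5


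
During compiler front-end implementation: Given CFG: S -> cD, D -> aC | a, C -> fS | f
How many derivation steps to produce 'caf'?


Grammar: S -> cD, D -> aC | a, C -> fS | f
Deriving 'caf':
Step 1: S -> cD => cD
Step 2: D -> aC => caC
Step 3: C -> f => caf
Total derivation steps: 3

3


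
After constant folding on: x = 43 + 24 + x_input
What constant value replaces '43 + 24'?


Identifying constant sub-expression:
  Original: x = 43 + 24 + x_input
  43 and 24 are both compile-time constants
  Evaluating: 43 + 24 = 67
  After folding: x = 67 + x_input

67


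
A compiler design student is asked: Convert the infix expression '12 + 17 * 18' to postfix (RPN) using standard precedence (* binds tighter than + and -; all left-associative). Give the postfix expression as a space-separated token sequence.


Applying the shunting-yard algorithm:
  Operand 12 -> output
  Push '+' onto operator stack -> op-stack: [+]
  Operand 17 -> output
  Push '*' onto operator stack -> op-stack: [+, *]
  Operand 18 -> output
  End of input: pop '*' to output
  End of input: pop '+' to output
Postfix result: 12 17 18 * +

12 17 18 * +


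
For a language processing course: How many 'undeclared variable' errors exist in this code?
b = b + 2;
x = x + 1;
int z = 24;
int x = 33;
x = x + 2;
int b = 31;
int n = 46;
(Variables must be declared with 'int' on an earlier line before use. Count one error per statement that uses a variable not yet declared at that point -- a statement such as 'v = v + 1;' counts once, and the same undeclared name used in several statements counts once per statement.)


Scanning code line by line:
  Line 1: use 'b' -> ERROR (undeclared)
  Line 2: use 'x' -> ERROR (undeclared)
  Line 3: declare 'z' -> declared = ['z']
  Line 4: declare 'x' -> declared = ['x', 'z']
  Line 5: use 'x' -> OK (declared)
  Line 6: declare 'b' -> declared = ['b', 'x', 'z']
  Line 7: declare 'n' -> declared = ['b', 'n', 'x', 'z']
Total undeclared variable errors: 2

2


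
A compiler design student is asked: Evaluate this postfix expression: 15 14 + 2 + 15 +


Processing tokens left to right:
Push 15, Push 14
Pop 15 and 14, compute 15 + 14 = 29, push 29
Push 2
Pop 29 and 2, compute 29 + 2 = 31, push 31
Push 15
Pop 31 and 15, compute 31 + 15 = 46, push 46
Stack result: 46

46


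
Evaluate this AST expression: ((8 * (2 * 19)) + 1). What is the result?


Expression: ((8 * (2 * 19)) + 1)
Evaluating step by step:
  2 * 19 = 38
  8 * 38 = 304
  304 + 1 = 305
Result: 305

305


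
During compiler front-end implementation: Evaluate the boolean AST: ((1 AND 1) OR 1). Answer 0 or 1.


Step 1: Evaluate inner node
  1 AND 1 = 1
Step 2: Evaluate root node
  1 OR 1 = 1

1


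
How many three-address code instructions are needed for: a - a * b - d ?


Expression: a - a * b - d
Generating three-address code (respecting * over +/- precedence):
  Instruction 1: t1 = a * b
  Instruction 2: t2 = a - t1
  Instruction 3: t3 = t2 - d
Total instructions: 3

3


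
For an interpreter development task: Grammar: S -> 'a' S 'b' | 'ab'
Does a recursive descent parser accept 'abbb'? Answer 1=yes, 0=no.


Grammar accepts strings of the form a^n b^n (n >= 1)
Word: 'abbb'
Counting: 1 a's and 3 b's
Check: 1 == 3? No
Mismatch: a-count != b-count
Rejected

0


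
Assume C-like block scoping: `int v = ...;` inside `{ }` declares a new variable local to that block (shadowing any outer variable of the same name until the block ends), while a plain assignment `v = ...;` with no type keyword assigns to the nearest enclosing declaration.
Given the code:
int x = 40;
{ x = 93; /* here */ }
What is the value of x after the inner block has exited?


Analyzing scoping rules:
Outer scope: declares x = 40
Inner block: 'x = 93;' has no type keyword, so it is an assignment to the outer x (no shadowing)
The assignment changed the outer variable itself, so the new value persists after the block -> 93
Result: 93

93


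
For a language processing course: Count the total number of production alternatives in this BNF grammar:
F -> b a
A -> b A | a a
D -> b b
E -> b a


Counting alternatives per rule:
  F: 1 alternative(s)
  A: 2 alternative(s)
  D: 1 alternative(s)
  E: 1 alternative(s)
Sum: 1 + 2 + 1 + 1 = 5

5


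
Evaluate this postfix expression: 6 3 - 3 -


Processing tokens left to right:
Push 6, Push 3
Pop 6 and 3, compute 6 - 3 = 3, push 3
Push 3
Pop 3 and 3, compute 3 - 3 = 0, push 0
Stack result: 0

0


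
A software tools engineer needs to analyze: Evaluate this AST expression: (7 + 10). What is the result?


Expression: (7 + 10)
Evaluating step by step:
  7 + 10 = 17
Result: 17

17


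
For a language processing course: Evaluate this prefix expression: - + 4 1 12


Parsing prefix expression: - + 4 1 12
Step 1: Innermost operation '+ 4 1'
  4 + 1 = 5
Step 2: Outer operation '- [5] 12'
  5 - 12 = -7

-7


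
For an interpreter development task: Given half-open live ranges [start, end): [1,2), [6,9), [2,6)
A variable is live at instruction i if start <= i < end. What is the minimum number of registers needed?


Live ranges:
  Var0: [1, 2)
  Var1: [6, 9)
  Var2: [2, 6)
Sweep-line events (position, delta, active):
  pos=1 start -> active=1
  pos=2 end -> active=0
  pos=2 start -> active=1
  pos=6 end -> active=0
  pos=6 start -> active=1
  pos=9 end -> active=0
Maximum simultaneous active: 1
Minimum registers needed: 1

1


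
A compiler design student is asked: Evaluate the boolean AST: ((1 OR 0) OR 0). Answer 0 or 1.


Step 1: Evaluate inner node
  1 OR 0 = 1
Step 2: Evaluate root node
  1 OR 0 = 1

1


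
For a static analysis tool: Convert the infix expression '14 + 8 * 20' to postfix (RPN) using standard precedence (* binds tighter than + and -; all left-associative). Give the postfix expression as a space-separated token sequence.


Applying the shunting-yard algorithm:
  Operand 14 -> output
  Push '+' onto operator stack -> op-stack: [+]
  Operand 8 -> output
  Push '*' onto operator stack -> op-stack: [+, *]
  Operand 20 -> output
  End of input: pop '*' to output
  End of input: pop '+' to output
Postfix result: 14 8 20 * +

14 8 20 * +


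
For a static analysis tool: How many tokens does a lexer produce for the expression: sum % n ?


Scanning 'sum % n'
Token 1: 'sum' -> identifier
Token 2: '%' -> operator
Token 3: 'n' -> identifier
Total tokens: 3

3
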